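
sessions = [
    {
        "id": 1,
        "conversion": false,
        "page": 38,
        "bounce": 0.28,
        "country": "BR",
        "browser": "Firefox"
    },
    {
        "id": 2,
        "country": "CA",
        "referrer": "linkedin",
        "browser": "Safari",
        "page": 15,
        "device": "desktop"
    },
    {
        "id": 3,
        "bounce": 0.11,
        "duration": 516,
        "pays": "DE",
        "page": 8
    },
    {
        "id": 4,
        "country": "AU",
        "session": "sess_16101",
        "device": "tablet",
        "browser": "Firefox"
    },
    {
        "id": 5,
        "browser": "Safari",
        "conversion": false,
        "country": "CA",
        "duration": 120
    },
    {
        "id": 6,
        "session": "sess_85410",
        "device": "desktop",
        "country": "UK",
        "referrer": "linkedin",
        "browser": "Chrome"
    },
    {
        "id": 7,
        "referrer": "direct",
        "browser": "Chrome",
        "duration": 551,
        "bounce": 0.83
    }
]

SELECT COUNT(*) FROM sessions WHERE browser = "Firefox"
2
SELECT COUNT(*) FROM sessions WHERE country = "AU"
1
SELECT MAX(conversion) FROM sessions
False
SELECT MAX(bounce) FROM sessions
0.83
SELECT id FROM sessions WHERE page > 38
[]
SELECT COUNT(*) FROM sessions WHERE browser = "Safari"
2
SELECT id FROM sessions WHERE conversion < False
[]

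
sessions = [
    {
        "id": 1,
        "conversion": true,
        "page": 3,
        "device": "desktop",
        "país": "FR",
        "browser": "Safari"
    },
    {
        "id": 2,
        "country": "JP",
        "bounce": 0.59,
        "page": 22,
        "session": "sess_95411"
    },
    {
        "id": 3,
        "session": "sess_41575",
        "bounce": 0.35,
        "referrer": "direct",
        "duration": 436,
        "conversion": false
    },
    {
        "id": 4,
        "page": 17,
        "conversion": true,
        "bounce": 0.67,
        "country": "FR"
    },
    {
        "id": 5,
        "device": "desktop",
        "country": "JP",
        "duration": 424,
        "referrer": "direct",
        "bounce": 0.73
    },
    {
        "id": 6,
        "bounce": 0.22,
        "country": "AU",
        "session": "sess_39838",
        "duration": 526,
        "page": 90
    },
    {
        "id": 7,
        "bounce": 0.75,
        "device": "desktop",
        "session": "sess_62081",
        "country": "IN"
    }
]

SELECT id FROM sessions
[1, 2, 3, 4, 5, 6, 7]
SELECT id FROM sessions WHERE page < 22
[1, 4]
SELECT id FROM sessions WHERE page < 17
[1]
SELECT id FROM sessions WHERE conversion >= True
[1, 4]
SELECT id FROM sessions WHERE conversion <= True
[1, 3, 4]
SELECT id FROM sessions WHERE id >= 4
[4, 5, 6, 7]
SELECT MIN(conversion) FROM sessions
False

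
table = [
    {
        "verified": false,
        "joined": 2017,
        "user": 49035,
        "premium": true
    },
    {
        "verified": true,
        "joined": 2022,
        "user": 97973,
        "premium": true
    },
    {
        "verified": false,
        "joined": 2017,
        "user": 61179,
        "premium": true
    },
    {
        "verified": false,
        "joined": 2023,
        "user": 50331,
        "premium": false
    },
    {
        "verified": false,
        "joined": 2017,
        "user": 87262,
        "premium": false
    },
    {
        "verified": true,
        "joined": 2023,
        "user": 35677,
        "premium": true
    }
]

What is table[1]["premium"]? True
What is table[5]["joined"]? 2023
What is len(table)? 6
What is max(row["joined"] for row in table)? 2023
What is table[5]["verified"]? True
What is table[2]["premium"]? True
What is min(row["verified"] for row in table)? False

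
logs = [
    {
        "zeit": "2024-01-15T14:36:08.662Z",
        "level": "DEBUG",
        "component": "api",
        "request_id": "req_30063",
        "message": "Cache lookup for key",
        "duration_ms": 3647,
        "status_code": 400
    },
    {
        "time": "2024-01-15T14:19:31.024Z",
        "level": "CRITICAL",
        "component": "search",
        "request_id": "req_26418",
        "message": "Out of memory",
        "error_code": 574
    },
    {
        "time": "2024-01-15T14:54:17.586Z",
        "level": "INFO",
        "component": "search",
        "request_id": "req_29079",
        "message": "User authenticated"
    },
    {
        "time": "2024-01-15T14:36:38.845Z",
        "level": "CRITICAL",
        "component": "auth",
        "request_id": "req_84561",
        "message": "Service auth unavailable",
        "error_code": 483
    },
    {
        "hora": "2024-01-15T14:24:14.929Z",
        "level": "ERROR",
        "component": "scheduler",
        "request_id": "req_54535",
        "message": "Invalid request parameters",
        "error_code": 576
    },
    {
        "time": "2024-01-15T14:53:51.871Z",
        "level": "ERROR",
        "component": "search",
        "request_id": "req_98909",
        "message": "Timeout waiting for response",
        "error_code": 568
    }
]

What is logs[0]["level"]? "DEBUG"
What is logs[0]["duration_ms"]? 3647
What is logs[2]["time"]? "2024-01-15T14:54:17.586Z"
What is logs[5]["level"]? "ERROR"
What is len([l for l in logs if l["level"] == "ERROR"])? 2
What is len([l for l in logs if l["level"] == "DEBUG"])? 1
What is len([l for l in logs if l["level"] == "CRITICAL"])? 2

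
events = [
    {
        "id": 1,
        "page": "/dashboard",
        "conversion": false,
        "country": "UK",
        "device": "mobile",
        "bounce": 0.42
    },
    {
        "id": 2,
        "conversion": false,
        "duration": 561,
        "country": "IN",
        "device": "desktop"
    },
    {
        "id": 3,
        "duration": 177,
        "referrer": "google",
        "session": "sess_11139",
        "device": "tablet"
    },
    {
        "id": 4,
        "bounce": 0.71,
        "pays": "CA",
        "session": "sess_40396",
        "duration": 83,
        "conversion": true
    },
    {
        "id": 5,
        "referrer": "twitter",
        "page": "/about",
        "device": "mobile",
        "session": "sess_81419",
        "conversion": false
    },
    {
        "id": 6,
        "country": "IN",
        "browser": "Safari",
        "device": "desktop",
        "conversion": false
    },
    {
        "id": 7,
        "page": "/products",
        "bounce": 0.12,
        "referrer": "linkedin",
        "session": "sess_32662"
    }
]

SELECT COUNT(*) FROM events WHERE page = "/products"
1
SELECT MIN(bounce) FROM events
0.12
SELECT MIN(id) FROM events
1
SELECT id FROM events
[1, 2, 3, 4, 5, 6, 7]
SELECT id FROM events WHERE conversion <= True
[1, 2, 4, 5, 6]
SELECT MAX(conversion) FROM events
True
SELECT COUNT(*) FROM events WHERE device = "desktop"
2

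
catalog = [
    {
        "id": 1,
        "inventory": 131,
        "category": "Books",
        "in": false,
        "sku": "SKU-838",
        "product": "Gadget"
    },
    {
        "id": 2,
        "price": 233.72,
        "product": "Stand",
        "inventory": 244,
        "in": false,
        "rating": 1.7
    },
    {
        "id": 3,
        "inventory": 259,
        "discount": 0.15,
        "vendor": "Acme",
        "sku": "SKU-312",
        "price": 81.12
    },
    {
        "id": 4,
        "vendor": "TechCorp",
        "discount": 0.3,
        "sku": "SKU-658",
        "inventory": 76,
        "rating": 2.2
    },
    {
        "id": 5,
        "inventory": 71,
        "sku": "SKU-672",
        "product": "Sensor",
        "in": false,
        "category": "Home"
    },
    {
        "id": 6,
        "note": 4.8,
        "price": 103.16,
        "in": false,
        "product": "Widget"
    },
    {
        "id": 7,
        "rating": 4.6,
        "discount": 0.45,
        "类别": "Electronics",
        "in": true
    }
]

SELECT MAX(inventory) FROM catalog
259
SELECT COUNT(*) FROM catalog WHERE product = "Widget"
1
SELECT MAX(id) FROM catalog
7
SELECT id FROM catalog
[1, 2, 3, 4, 5, 6, 7]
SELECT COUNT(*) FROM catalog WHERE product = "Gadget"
1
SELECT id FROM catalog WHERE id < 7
[1, 2, 3, 4, 5, 6]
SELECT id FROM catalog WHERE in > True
[]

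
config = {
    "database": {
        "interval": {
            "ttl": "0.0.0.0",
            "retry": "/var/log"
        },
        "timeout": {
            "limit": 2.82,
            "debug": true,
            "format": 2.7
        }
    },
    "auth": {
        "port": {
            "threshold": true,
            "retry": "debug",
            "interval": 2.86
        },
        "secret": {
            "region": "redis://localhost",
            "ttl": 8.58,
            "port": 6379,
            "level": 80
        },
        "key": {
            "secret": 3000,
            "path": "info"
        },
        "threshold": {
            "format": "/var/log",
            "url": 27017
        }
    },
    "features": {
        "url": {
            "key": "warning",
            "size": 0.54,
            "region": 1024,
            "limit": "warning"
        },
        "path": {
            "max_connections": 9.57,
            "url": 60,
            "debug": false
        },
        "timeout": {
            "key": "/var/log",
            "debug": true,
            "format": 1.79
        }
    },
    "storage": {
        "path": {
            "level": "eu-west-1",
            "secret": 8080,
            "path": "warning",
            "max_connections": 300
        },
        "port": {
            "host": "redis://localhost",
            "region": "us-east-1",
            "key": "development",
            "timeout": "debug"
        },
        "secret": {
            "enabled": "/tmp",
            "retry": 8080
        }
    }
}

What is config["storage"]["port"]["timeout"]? "debug"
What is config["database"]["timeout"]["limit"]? 2.82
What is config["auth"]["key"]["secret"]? 3000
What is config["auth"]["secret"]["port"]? 6379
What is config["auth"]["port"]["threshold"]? True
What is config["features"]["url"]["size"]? 0.54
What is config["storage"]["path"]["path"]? "warning"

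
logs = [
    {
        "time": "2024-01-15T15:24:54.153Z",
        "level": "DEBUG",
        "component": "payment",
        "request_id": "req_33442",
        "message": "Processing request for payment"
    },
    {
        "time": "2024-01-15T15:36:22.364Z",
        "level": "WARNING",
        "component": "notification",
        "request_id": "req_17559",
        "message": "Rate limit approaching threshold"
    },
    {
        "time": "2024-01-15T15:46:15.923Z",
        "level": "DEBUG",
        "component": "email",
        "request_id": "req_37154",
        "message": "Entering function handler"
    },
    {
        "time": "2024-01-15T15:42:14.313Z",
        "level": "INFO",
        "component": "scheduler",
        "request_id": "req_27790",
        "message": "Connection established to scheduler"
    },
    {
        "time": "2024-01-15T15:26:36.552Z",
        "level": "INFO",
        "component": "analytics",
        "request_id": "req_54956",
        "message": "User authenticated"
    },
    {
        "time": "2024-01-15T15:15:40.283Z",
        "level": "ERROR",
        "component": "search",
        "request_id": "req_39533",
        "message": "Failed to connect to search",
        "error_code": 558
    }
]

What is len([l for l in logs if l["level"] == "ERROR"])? 1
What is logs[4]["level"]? "INFO"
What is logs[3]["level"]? "INFO"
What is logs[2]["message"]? "Entering function handler"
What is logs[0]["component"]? "payment"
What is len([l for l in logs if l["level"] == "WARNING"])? 1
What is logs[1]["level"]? "WARNING"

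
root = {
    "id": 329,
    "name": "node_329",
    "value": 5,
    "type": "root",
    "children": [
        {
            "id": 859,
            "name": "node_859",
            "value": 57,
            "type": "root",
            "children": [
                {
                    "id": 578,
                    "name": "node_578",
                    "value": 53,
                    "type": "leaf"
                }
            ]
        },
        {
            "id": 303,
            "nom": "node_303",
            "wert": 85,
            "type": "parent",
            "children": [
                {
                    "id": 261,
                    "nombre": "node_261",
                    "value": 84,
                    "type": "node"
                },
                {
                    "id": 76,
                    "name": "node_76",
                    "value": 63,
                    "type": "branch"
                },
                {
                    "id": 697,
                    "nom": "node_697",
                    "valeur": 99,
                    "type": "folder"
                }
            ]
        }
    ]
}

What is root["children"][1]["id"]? 303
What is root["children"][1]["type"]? "parent"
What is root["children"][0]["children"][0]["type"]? "leaf"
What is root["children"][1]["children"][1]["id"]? 76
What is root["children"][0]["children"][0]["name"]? "node_578"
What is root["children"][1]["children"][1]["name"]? "node_76"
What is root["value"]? 5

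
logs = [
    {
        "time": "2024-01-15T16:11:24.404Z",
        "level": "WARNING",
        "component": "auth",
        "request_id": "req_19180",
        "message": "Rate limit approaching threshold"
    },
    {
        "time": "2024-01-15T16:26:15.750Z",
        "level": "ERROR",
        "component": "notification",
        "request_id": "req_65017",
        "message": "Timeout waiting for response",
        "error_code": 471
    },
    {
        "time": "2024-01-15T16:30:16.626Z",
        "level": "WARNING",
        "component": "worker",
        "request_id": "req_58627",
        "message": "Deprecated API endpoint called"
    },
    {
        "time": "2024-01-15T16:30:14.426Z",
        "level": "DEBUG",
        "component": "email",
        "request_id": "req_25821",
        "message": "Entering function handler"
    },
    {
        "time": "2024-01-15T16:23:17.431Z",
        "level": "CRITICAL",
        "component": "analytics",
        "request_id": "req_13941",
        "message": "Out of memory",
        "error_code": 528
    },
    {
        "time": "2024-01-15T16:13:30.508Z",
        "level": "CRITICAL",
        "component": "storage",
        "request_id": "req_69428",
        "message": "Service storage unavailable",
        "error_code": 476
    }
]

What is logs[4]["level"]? "CRITICAL"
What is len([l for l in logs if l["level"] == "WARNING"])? 2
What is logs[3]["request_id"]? "req_25821"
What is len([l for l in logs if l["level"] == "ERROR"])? 1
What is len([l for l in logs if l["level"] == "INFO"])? 0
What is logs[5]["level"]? "CRITICAL"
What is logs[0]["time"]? "2024-01-15T16:11:24.404Z"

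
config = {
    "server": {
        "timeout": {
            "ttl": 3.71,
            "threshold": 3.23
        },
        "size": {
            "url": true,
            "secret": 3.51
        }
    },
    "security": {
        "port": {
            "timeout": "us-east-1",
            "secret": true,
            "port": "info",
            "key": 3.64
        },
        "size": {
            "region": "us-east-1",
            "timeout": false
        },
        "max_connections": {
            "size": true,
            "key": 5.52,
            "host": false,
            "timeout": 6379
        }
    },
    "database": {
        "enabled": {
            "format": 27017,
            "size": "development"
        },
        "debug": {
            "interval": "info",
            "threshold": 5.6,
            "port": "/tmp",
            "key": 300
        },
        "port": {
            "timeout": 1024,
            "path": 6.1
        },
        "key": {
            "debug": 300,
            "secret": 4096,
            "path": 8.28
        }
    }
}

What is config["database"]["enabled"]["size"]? "development"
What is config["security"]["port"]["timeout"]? "us-east-1"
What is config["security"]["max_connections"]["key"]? 5.52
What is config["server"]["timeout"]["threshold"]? 3.23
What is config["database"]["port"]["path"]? 6.1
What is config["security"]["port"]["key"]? 3.64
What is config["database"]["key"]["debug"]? 300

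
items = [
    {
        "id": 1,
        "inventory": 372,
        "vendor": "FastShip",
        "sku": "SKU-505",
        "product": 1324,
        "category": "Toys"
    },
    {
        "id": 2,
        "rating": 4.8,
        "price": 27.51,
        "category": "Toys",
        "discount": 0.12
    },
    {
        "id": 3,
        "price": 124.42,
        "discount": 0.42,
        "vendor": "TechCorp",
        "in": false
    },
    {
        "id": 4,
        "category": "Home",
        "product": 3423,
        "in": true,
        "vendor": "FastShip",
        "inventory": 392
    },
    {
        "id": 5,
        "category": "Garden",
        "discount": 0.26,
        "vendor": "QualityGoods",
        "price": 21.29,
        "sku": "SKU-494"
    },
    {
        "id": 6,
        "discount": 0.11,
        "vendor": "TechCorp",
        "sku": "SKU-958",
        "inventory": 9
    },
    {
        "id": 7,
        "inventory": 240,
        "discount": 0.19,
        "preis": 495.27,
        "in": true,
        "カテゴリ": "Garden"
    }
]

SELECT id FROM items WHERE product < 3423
[1]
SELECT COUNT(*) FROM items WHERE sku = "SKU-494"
1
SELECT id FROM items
[1, 2, 3, 4, 5, 6, 7]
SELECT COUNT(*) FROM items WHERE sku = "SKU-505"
1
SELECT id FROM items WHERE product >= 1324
[1, 4]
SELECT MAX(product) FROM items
3423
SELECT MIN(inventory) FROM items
9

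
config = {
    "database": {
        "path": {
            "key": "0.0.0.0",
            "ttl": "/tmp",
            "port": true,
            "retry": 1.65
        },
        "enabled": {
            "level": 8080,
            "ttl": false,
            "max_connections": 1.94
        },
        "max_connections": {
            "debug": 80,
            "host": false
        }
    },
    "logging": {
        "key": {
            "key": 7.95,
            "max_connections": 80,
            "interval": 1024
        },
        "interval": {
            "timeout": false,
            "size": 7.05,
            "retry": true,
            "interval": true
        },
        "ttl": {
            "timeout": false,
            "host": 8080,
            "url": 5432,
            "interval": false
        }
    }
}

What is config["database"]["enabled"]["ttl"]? False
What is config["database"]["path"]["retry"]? 1.65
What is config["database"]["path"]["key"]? "0.0.0.0"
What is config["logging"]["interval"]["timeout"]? False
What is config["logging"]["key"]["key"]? 7.95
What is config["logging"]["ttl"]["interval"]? False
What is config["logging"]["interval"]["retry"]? True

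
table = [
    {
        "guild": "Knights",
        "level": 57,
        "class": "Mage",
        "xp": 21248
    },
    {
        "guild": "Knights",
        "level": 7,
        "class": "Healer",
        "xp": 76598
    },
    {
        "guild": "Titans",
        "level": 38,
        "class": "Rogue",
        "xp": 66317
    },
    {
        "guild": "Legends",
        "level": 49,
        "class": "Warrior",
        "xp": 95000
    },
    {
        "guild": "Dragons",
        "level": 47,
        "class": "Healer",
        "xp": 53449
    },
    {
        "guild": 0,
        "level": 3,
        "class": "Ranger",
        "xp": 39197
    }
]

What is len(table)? 6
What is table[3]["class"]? "Warrior"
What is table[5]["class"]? "Ranger"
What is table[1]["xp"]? 76598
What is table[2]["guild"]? "Titans"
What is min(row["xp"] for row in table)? 21248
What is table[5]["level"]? 3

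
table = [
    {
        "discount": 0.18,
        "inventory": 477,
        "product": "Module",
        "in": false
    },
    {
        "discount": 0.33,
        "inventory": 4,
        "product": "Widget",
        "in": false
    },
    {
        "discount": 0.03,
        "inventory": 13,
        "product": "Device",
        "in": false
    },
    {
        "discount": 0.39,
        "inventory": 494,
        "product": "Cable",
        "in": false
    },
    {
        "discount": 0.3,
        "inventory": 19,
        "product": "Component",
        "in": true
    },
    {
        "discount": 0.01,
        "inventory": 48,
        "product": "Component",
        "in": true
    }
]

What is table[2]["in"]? False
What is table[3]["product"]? "Cable"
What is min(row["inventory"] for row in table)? 4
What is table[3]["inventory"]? 494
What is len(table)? 6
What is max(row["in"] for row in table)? True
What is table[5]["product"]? "Component"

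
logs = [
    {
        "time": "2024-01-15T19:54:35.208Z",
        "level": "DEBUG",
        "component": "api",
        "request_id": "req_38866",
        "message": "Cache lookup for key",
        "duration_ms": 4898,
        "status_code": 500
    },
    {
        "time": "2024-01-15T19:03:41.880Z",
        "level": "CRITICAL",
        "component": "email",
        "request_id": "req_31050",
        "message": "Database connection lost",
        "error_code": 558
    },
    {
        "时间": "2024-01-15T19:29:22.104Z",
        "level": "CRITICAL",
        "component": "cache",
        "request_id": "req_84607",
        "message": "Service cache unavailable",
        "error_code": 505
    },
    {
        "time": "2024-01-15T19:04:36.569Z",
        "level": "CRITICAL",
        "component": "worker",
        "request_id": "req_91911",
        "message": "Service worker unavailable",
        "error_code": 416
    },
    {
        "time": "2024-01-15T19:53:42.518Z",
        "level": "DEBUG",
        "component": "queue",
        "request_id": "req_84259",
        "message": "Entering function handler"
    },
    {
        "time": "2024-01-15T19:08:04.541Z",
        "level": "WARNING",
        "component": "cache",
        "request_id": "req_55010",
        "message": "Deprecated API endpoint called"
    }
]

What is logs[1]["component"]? "email"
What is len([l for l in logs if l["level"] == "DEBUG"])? 2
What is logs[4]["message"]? "Entering function handler"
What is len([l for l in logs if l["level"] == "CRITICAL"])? 3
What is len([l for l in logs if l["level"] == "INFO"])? 0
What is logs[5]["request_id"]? "req_55010"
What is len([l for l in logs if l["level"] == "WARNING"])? 1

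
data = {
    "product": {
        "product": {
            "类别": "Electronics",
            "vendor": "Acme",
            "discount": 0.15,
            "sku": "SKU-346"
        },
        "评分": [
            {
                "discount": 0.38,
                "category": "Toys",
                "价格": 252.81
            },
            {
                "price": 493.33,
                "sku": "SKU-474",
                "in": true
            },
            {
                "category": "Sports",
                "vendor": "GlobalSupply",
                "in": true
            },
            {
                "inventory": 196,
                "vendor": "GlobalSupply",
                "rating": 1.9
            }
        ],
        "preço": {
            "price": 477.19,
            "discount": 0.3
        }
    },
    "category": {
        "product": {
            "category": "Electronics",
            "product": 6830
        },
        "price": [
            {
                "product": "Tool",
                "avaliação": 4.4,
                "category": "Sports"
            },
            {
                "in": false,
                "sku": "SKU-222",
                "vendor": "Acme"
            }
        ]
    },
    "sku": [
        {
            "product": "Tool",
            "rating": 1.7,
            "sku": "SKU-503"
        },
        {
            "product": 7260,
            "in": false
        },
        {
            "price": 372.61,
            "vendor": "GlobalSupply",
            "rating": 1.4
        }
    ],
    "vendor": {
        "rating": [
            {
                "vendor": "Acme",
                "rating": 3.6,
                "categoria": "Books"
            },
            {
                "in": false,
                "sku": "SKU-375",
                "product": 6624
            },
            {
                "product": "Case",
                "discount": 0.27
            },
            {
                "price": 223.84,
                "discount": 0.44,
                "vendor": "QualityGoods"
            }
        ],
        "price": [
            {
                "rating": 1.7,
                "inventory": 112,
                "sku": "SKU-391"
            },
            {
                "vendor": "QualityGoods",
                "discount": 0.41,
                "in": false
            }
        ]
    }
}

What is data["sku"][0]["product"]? "Tool"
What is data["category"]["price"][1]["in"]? False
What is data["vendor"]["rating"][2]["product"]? "Case"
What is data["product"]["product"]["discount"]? 0.15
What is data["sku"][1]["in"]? False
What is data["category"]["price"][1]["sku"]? "SKU-222"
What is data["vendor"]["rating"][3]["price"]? 223.84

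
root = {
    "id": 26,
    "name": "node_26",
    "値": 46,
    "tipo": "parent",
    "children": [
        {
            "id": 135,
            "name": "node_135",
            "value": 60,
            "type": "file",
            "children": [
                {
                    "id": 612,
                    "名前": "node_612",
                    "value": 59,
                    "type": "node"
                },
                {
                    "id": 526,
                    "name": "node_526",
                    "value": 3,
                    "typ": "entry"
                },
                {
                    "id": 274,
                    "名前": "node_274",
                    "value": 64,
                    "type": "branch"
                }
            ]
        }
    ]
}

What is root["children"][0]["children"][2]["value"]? 64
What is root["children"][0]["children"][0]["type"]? "node"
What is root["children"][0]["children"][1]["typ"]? "entry"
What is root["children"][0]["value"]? 60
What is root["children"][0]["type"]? "file"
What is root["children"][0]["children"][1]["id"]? 526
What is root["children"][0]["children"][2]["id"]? 274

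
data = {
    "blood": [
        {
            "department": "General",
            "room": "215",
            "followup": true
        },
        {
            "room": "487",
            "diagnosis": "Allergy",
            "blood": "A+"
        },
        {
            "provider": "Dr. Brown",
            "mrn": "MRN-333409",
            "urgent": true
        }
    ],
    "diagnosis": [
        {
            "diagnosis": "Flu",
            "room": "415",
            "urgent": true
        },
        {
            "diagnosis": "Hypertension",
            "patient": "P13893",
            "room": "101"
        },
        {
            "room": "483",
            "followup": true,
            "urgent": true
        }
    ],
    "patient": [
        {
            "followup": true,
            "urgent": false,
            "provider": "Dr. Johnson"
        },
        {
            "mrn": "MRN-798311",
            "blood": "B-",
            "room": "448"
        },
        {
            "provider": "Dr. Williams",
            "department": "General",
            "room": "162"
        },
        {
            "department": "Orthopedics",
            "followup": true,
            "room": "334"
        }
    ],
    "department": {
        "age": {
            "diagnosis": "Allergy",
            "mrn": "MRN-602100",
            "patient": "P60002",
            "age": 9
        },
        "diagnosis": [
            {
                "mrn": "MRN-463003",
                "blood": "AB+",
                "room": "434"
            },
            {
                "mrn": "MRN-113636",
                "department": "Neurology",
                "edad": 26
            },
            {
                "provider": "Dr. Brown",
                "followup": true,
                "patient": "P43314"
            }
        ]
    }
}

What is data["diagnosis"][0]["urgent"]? True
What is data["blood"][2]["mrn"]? "MRN-333409"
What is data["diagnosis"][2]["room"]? "483"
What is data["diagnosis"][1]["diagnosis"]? "Hypertension"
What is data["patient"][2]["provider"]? "Dr. Williams"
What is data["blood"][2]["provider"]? "Dr. Brown"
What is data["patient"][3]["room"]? "334"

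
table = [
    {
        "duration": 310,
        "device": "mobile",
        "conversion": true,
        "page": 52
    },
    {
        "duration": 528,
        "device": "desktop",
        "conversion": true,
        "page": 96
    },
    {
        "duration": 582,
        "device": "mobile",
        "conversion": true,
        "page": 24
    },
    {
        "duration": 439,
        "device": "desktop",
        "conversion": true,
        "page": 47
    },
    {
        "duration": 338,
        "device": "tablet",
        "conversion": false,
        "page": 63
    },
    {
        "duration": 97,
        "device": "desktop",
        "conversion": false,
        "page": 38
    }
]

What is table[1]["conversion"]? True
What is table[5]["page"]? 38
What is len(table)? 6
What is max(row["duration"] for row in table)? 582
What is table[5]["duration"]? 97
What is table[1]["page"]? 96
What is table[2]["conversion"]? True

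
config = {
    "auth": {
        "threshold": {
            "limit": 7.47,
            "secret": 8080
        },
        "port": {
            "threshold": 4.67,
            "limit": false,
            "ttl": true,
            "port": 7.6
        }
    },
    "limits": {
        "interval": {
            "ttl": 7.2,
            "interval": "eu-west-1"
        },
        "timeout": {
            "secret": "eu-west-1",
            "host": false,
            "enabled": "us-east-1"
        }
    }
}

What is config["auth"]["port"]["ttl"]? True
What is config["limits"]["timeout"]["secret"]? "eu-west-1"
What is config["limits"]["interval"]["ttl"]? 7.2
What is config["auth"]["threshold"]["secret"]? 8080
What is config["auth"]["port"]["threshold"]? 4.67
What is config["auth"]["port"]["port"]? 7.6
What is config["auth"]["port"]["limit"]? False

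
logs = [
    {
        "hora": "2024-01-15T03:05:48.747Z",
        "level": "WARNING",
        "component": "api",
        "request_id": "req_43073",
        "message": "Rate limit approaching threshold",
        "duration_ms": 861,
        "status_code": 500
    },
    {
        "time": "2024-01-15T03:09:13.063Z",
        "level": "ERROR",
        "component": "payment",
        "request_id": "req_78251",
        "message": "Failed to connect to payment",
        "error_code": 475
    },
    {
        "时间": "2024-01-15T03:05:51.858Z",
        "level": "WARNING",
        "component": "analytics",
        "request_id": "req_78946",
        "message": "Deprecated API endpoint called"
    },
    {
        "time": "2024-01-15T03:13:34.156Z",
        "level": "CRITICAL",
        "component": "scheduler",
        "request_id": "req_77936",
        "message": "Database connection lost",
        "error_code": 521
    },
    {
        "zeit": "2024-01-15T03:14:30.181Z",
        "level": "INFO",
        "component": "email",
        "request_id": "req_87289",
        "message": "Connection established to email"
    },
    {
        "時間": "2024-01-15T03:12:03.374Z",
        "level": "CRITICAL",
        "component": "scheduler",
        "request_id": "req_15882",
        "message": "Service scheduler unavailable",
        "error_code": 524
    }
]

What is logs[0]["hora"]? "2024-01-15T03:05:48.747Z"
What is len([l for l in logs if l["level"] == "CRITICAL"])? 2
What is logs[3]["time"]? "2024-01-15T03:13:34.156Z"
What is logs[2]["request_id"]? "req_78946"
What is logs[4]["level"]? "INFO"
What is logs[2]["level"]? "WARNING"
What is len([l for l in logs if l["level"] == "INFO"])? 1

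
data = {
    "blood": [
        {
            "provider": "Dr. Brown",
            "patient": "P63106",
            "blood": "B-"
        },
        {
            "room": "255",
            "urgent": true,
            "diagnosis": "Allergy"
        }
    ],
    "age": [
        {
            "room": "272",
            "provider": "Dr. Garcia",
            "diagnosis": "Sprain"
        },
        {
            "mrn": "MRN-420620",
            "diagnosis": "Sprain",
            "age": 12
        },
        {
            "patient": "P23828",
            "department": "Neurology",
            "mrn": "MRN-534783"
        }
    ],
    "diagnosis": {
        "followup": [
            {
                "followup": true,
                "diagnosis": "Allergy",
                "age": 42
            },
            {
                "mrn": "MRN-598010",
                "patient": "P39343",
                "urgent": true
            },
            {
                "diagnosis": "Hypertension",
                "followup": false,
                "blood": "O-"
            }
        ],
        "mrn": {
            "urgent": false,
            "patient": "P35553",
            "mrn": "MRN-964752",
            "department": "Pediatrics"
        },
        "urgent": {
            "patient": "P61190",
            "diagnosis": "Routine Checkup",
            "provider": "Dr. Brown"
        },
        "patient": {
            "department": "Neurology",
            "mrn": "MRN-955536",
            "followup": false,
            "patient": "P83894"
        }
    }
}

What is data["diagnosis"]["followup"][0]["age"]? 42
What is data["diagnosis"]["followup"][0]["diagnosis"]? "Allergy"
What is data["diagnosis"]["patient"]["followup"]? False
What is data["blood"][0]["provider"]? "Dr. Brown"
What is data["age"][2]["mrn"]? "MRN-534783"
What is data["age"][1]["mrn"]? "MRN-420620"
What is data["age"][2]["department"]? "Neurology"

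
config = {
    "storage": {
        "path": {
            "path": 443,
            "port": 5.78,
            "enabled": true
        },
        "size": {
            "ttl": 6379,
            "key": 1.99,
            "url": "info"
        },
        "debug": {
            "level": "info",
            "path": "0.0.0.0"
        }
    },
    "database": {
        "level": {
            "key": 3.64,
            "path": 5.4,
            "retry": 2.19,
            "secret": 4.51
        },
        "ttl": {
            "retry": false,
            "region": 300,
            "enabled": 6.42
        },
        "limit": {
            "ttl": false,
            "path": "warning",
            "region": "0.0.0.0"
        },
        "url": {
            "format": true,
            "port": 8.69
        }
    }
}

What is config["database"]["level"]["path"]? 5.4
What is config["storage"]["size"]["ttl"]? 6379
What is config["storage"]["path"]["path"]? 443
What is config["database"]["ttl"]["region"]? 300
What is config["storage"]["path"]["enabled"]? True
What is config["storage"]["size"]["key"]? 1.99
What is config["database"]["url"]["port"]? 8.69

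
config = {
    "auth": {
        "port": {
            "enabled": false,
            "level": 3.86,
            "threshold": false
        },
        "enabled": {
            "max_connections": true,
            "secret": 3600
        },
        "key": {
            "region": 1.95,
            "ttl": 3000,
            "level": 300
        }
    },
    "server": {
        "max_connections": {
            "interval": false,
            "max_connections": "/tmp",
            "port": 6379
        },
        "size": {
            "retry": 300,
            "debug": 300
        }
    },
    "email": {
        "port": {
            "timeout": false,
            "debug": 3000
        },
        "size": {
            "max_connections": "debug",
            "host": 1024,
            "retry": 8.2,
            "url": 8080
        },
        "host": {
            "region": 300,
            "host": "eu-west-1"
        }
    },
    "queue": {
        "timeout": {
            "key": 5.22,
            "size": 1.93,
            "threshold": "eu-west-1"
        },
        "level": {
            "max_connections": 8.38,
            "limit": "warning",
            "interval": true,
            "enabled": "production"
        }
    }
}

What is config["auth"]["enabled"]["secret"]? 3600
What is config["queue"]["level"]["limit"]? "warning"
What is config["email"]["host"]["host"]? "eu-west-1"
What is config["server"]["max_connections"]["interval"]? False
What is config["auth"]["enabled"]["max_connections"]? True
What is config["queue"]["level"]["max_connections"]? 8.38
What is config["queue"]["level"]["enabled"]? "production"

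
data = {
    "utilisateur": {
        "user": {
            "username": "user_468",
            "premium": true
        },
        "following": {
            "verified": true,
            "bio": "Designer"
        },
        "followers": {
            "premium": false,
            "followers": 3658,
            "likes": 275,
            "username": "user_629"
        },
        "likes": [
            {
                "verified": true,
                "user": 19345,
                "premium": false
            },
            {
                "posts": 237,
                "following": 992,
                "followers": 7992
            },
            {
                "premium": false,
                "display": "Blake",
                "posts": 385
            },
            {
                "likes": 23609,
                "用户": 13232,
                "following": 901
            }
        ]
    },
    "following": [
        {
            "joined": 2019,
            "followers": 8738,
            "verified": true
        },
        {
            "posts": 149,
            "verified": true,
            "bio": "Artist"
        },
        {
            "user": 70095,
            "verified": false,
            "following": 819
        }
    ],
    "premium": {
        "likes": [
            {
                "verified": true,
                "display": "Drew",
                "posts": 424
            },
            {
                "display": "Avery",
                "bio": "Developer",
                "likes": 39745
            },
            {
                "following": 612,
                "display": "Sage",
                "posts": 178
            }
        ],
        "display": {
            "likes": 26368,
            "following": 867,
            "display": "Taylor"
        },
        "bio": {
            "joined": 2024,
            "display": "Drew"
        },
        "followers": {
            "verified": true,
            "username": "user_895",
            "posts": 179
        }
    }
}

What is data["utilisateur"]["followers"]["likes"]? 275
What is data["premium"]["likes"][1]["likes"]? 39745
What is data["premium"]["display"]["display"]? "Taylor"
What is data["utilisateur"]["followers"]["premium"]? False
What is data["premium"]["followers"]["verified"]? True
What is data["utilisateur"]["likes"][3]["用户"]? 13232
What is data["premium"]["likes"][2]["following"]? 612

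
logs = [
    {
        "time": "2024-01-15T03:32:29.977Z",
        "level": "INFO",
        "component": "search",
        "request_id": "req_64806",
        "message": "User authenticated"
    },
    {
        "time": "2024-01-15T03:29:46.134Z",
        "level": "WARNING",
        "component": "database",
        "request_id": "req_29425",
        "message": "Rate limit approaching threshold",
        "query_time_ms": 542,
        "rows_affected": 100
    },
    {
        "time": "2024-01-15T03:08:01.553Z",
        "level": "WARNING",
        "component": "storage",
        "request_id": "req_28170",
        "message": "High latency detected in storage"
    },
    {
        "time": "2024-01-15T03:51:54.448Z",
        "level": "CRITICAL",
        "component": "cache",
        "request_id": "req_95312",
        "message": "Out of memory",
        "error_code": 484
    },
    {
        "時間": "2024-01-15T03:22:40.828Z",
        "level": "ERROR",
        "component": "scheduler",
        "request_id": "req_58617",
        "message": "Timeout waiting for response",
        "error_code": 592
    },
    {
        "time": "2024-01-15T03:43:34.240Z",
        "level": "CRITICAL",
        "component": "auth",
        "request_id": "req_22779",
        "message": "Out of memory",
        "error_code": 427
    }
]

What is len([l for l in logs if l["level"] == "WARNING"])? 2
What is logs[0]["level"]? "INFO"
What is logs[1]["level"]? "WARNING"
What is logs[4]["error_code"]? 592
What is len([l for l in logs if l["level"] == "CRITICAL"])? 2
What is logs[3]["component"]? "cache"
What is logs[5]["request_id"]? "req_22779"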